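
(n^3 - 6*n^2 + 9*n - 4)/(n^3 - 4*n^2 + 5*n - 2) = (n - 4)/(n - 2)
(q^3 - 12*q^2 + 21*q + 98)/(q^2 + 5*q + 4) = (q^3 - 12*q^2 + 21*q + 98)/(q^2 + 5*q + 4)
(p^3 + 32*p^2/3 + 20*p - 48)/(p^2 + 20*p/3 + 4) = (3*p^2 + 14*p - 24)/(3*p + 2)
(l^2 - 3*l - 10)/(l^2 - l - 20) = (l + 2)/(l + 4)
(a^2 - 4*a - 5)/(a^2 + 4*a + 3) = (a - 5)/(a + 3)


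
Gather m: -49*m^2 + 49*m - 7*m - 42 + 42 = -49*m^2 + 42*m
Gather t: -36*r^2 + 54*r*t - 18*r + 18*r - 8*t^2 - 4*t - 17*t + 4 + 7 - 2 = -36*r^2 - 8*t^2 + t*(54*r - 21) + 9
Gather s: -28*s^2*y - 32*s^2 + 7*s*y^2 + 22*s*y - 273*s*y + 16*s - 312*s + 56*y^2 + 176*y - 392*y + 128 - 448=s^2*(-28*y - 32) + s*(7*y^2 - 251*y - 296) + 56*y^2 - 216*y - 320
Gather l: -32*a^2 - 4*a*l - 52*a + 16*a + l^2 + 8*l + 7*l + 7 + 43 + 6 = -32*a^2 - 36*a + l^2 + l*(15 - 4*a) + 56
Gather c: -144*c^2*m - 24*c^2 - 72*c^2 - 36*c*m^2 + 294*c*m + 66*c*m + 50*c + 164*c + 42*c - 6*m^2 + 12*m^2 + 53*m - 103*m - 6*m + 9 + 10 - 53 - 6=c^2*(-144*m - 96) + c*(-36*m^2 + 360*m + 256) + 6*m^2 - 56*m - 40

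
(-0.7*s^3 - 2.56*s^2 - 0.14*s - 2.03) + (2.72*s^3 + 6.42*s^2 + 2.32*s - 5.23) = 2.02*s^3 + 3.86*s^2 + 2.18*s - 7.26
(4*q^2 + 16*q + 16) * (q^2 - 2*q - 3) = 4*q^4 + 8*q^3 - 28*q^2 - 80*q - 48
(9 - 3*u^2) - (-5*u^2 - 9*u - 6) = 2*u^2 + 9*u + 15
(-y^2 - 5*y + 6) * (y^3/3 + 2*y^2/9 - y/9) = -y^5/3 - 17*y^4/9 + y^3 + 17*y^2/9 - 2*y/3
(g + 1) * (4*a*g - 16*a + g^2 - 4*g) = 4*a*g^2 - 12*a*g - 16*a + g^3 - 3*g^2 - 4*g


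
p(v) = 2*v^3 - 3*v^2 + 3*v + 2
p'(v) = 6*v^2 - 6*v + 3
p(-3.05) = -91.80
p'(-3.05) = 77.12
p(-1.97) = -30.84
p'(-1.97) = 38.11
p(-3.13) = -98.11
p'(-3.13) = 80.56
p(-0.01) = 1.97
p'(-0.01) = 3.06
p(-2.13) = -37.33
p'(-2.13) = 43.00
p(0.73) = 3.37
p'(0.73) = 1.82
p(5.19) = 216.36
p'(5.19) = 133.48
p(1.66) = 7.86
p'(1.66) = 9.57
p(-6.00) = -556.00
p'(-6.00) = 255.00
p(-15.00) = -7468.00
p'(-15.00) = 1443.00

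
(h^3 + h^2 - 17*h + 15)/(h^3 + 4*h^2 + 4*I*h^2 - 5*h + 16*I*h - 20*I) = (h - 3)/(h + 4*I)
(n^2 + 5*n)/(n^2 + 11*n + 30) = n/(n + 6)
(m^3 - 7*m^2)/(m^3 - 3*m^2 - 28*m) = m/(m + 4)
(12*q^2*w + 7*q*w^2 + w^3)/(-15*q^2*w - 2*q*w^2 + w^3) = (-4*q - w)/(5*q - w)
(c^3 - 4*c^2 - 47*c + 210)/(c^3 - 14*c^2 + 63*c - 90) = (c + 7)/(c - 3)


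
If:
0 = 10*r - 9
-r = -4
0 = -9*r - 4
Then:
No Solution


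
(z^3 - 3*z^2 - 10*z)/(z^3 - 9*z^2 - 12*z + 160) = z*(z + 2)/(z^2 - 4*z - 32)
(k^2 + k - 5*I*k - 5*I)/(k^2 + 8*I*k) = (k^2 + k - 5*I*k - 5*I)/(k*(k + 8*I))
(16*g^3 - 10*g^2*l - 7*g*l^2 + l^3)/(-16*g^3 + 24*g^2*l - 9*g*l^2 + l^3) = (-16*g^2 - 6*g*l + l^2)/(16*g^2 - 8*g*l + l^2)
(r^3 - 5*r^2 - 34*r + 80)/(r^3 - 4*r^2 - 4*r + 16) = (r^2 - 3*r - 40)/(r^2 - 2*r - 8)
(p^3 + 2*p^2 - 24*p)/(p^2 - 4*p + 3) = p*(p^2 + 2*p - 24)/(p^2 - 4*p + 3)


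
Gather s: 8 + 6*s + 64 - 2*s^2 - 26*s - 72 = -2*s^2 - 20*s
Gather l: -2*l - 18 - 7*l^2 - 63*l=-7*l^2 - 65*l - 18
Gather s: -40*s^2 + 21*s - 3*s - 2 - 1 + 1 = -40*s^2 + 18*s - 2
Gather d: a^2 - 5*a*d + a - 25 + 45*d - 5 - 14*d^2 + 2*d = a^2 + a - 14*d^2 + d*(47 - 5*a) - 30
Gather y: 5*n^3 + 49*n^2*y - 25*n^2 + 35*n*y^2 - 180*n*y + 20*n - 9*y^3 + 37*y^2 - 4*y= 5*n^3 - 25*n^2 + 20*n - 9*y^3 + y^2*(35*n + 37) + y*(49*n^2 - 180*n - 4)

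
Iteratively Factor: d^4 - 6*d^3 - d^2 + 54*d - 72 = (d - 4)*(d^3 - 2*d^2 - 9*d + 18) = (d - 4)*(d + 3)*(d^2 - 5*d + 6) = (d - 4)*(d - 2)*(d + 3)*(d - 3)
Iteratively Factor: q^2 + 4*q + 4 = (q + 2)*(q + 2)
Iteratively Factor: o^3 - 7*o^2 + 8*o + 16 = (o - 4)*(o^2 - 3*o - 4) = (o - 4)*(o + 1)*(o - 4)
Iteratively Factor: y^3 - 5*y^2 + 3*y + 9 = (y + 1)*(y^2 - 6*y + 9) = (y - 3)*(y + 1)*(y - 3)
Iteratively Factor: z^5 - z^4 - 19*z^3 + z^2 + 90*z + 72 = (z - 4)*(z^4 + 3*z^3 - 7*z^2 - 27*z - 18) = (z - 4)*(z + 1)*(z^3 + 2*z^2 - 9*z - 18) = (z - 4)*(z + 1)*(z + 2)*(z^2 - 9) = (z - 4)*(z - 3)*(z + 1)*(z + 2)*(z + 3)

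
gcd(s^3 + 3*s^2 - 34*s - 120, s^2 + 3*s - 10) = s + 5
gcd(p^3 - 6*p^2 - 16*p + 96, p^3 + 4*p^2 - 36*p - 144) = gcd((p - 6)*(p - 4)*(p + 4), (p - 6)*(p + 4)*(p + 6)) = p^2 - 2*p - 24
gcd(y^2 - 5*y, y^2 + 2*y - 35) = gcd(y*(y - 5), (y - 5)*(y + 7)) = y - 5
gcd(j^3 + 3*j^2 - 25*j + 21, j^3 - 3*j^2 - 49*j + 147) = j^2 + 4*j - 21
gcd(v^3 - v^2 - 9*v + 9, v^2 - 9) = v^2 - 9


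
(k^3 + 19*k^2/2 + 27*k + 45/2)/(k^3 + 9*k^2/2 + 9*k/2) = (k + 5)/k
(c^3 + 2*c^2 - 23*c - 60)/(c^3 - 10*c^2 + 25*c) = (c^2 + 7*c + 12)/(c*(c - 5))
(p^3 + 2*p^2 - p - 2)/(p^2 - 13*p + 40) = (p^3 + 2*p^2 - p - 2)/(p^2 - 13*p + 40)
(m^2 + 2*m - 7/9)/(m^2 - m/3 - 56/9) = (3*m - 1)/(3*m - 8)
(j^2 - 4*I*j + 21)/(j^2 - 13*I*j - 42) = (j + 3*I)/(j - 6*I)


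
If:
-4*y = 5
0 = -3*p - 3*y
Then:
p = 5/4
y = -5/4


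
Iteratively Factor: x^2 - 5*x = (x - 5)*(x)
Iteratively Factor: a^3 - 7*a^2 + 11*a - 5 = (a - 1)*(a^2 - 6*a + 5) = (a - 1)^2*(a - 5)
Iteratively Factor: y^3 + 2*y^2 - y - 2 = (y + 1)*(y^2 + y - 2) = (y + 1)*(y + 2)*(y - 1)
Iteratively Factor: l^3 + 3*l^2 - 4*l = (l + 4)*(l^2 - l) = (l - 1)*(l + 4)*(l)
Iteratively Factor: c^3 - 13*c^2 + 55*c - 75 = (c - 3)*(c^2 - 10*c + 25) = (c - 5)*(c - 3)*(c - 5)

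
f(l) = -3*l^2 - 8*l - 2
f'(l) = -6*l - 8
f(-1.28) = 3.32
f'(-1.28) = -0.32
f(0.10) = -2.83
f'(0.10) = -8.60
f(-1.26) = 3.32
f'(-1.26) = -0.44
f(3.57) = -68.79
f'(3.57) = -29.42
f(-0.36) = 0.49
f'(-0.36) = -5.84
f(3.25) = -59.69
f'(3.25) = -27.50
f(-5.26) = -42.92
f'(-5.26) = 23.56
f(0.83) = -10.71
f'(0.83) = -12.98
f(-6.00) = -62.00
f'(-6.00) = 28.00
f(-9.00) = -173.00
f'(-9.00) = 46.00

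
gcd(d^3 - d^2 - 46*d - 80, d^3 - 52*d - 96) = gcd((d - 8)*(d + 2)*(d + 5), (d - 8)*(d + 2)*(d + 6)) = d^2 - 6*d - 16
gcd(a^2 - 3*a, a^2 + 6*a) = a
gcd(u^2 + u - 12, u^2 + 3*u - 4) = u + 4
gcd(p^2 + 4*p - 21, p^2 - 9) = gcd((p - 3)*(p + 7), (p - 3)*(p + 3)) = p - 3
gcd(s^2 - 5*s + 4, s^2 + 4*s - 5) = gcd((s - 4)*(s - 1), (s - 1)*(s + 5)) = s - 1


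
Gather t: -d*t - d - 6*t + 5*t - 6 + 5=-d + t*(-d - 1) - 1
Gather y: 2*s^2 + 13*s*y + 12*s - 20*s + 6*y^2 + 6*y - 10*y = 2*s^2 - 8*s + 6*y^2 + y*(13*s - 4)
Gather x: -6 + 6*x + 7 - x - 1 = 5*x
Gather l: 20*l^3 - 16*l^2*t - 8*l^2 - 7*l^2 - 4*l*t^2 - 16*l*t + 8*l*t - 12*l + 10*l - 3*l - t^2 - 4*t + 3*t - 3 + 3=20*l^3 + l^2*(-16*t - 15) + l*(-4*t^2 - 8*t - 5) - t^2 - t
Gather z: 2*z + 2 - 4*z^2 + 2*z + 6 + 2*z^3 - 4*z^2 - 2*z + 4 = 2*z^3 - 8*z^2 + 2*z + 12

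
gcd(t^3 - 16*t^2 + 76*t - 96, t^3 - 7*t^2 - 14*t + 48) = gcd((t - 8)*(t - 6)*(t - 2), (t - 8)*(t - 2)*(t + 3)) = t^2 - 10*t + 16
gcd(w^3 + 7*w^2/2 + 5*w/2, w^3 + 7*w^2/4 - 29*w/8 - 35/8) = w^2 + 7*w/2 + 5/2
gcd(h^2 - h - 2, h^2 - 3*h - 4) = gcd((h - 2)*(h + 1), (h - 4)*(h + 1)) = h + 1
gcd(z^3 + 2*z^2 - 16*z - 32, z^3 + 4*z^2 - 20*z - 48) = z^2 - 2*z - 8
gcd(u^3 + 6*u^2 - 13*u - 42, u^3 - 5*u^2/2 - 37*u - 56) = u + 2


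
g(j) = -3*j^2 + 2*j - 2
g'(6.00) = -34.00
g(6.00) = -98.00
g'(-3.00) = 20.00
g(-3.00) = -35.00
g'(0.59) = -1.54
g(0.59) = -1.86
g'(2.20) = -11.20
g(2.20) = -12.12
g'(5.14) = -28.84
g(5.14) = -70.98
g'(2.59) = -13.54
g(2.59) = -16.94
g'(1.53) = -7.18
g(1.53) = -5.96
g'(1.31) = -5.86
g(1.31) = -4.53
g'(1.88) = -9.28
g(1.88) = -8.84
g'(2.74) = -14.44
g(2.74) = -19.04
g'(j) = 2 - 6*j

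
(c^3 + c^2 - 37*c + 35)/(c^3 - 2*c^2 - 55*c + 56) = (c - 5)/(c - 8)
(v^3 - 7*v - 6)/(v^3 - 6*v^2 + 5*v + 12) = (v + 2)/(v - 4)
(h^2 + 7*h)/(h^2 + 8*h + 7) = h/(h + 1)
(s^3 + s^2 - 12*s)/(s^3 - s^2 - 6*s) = (s + 4)/(s + 2)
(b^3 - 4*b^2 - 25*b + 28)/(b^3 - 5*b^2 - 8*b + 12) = (b^2 - 3*b - 28)/(b^2 - 4*b - 12)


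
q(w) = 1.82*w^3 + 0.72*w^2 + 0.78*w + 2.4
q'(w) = 5.46*w^2 + 1.44*w + 0.78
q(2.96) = 58.22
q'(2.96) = 52.88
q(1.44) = 10.45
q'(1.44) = 14.18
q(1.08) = 6.37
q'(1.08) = 8.70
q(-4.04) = -109.01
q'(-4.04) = 84.08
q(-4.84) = -190.86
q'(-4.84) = 121.71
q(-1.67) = -5.37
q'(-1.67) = 13.60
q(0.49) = 3.17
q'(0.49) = 2.80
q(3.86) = 120.81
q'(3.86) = 87.69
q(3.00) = 60.36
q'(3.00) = 54.24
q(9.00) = 1394.52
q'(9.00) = 456.00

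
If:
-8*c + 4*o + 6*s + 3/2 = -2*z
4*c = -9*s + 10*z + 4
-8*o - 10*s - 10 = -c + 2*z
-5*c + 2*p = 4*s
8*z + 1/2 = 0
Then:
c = -459/1144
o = -9043/4576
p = 237/2288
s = 633/1144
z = -1/16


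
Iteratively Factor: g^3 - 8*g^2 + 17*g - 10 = (g - 1)*(g^2 - 7*g + 10) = (g - 5)*(g - 1)*(g - 2)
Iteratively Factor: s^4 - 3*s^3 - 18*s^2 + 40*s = (s - 5)*(s^3 + 2*s^2 - 8*s) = (s - 5)*(s - 2)*(s^2 + 4*s) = (s - 5)*(s - 2)*(s + 4)*(s)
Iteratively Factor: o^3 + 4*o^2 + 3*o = (o + 1)*(o^2 + 3*o) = (o + 1)*(o + 3)*(o)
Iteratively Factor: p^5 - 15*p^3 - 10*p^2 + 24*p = (p - 1)*(p^4 + p^3 - 14*p^2 - 24*p) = (p - 1)*(p + 3)*(p^3 - 2*p^2 - 8*p) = (p - 4)*(p - 1)*(p + 3)*(p^2 + 2*p) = p*(p - 4)*(p - 1)*(p + 3)*(p + 2)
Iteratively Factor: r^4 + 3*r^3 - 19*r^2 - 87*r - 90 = (r + 3)*(r^3 - 19*r - 30) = (r + 2)*(r + 3)*(r^2 - 2*r - 15) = (r - 5)*(r + 2)*(r + 3)*(r + 3)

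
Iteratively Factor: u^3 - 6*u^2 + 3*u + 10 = (u - 2)*(u^2 - 4*u - 5) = (u - 5)*(u - 2)*(u + 1)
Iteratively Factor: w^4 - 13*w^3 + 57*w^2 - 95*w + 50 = (w - 2)*(w^3 - 11*w^2 + 35*w - 25) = (w - 2)*(w - 1)*(w^2 - 10*w + 25) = (w - 5)*(w - 2)*(w - 1)*(w - 5)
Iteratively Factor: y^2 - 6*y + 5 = (y - 5)*(y - 1)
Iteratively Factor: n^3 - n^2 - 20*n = (n)*(n^2 - n - 20) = n*(n - 5)*(n + 4)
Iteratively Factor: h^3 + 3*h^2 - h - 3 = (h - 1)*(h^2 + 4*h + 3) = (h - 1)*(h + 3)*(h + 1)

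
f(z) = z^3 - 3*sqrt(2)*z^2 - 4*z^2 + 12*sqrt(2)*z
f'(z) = 3*z^2 - 6*sqrt(2)*z - 8*z + 12*sqrt(2)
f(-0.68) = -15.67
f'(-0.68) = 29.57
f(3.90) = 0.13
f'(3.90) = -1.69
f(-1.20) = -33.96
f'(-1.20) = 41.07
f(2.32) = 7.49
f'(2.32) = -5.13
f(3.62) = 0.86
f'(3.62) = -3.39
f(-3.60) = -214.57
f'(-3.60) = 115.20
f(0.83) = 8.98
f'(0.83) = 5.35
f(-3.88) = -248.34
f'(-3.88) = 126.10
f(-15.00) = -5484.15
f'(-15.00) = 939.25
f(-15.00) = -5484.15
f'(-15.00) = 939.25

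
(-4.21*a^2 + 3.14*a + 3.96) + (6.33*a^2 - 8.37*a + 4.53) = 2.12*a^2 - 5.23*a + 8.49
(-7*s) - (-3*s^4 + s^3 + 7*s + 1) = 3*s^4 - s^3 - 14*s - 1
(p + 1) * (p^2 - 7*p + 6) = p^3 - 6*p^2 - p + 6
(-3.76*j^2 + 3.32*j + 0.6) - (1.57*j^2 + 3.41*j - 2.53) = -5.33*j^2 - 0.0900000000000003*j + 3.13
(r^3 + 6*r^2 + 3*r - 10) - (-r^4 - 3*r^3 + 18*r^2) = r^4 + 4*r^3 - 12*r^2 + 3*r - 10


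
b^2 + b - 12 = (b - 3)*(b + 4)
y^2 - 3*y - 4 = (y - 4)*(y + 1)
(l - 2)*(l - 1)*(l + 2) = l^3 - l^2 - 4*l + 4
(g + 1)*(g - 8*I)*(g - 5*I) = g^3 + g^2 - 13*I*g^2 - 40*g - 13*I*g - 40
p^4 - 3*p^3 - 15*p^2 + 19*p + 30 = (p - 5)*(p - 2)*(p + 1)*(p + 3)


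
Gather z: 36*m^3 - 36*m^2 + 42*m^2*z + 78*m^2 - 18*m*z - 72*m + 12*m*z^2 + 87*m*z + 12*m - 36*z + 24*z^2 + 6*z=36*m^3 + 42*m^2 - 60*m + z^2*(12*m + 24) + z*(42*m^2 + 69*m - 30)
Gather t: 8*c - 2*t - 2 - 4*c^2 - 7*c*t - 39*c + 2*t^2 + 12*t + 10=-4*c^2 - 31*c + 2*t^2 + t*(10 - 7*c) + 8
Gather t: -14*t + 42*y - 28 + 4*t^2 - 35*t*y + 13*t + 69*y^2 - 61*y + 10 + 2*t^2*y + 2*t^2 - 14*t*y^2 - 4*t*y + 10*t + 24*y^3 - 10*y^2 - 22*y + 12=t^2*(2*y + 6) + t*(-14*y^2 - 39*y + 9) + 24*y^3 + 59*y^2 - 41*y - 6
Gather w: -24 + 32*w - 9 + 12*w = 44*w - 33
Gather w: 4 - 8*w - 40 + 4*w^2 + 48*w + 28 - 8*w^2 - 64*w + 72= -4*w^2 - 24*w + 64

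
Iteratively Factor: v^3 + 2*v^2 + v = (v + 1)*(v^2 + v) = (v + 1)^2*(v)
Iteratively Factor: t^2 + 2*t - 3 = (t - 1)*(t + 3)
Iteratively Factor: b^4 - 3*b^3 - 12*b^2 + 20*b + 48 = (b + 2)*(b^3 - 5*b^2 - 2*b + 24) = (b + 2)^2*(b^2 - 7*b + 12) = (b - 4)*(b + 2)^2*(b - 3)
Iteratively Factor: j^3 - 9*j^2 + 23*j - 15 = (j - 5)*(j^2 - 4*j + 3) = (j - 5)*(j - 1)*(j - 3)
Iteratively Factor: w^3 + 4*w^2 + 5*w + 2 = (w + 1)*(w^2 + 3*w + 2) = (w + 1)^2*(w + 2)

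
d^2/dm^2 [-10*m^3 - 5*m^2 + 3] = -60*m - 10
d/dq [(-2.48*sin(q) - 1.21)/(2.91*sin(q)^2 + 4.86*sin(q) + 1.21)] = (7.2168*sin(q)^2 + 7.0422*sin(q) + 2.8798)*cos(q)/(8.4681*sin(q)^4 + 28.2852*sin(q)^3 + 30.6618*sin(q)^2 + 11.7612*sin(q) + 1.4641)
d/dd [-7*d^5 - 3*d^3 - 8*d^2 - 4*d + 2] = -35*d^4 - 9*d^2 - 16*d - 4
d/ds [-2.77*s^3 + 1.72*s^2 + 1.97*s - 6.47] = -8.31*s^2 + 3.44*s + 1.97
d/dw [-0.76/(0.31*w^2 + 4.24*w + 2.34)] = (0.4712*w + 3.2224)/(0.31*w^2 + 4.24*w + 2.34)^2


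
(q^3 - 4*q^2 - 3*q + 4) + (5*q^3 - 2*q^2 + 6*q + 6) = 6*q^3 - 6*q^2 + 3*q + 10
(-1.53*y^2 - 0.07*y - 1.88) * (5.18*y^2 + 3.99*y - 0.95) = -7.9254*y^4 - 6.4673*y^3 - 8.5642*y^2 - 7.4347*y + 1.786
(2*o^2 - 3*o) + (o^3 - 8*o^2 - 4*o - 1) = o^3 - 6*o^2 - 7*o - 1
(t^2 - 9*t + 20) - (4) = t^2 - 9*t + 16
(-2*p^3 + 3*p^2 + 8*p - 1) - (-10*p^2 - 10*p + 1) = -2*p^3 + 13*p^2 + 18*p - 2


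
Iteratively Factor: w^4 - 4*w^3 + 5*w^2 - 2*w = (w - 1)*(w^3 - 3*w^2 + 2*w) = (w - 1)^2*(w^2 - 2*w) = w*(w - 1)^2*(w - 2)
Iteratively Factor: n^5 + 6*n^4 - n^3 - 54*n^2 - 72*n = (n + 2)*(n^4 + 4*n^3 - 9*n^2 - 36*n) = (n + 2)*(n + 3)*(n^3 + n^2 - 12*n) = (n + 2)*(n + 3)*(n + 4)*(n^2 - 3*n) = n*(n + 2)*(n + 3)*(n + 4)*(n - 3)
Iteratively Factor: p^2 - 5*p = (p)*(p - 5)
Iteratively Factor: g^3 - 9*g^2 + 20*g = (g)*(g^2 - 9*g + 20) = g*(g - 5)*(g - 4)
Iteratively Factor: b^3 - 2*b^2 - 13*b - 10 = (b - 5)*(b^2 + 3*b + 2) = (b - 5)*(b + 1)*(b + 2)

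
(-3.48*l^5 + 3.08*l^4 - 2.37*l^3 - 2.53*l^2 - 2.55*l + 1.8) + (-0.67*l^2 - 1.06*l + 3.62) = -3.48*l^5 + 3.08*l^4 - 2.37*l^3 - 3.2*l^2 - 3.61*l + 5.42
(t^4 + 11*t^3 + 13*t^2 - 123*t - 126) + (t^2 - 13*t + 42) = t^4 + 11*t^3 + 14*t^2 - 136*t - 84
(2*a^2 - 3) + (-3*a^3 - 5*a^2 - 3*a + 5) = -3*a^3 - 3*a^2 - 3*a + 2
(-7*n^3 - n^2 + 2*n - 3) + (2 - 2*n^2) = -7*n^3 - 3*n^2 + 2*n - 1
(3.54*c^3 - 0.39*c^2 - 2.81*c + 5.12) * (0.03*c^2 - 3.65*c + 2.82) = 0.1062*c^5 - 12.9327*c^4 + 11.322*c^3 + 9.3103*c^2 - 26.6122*c + 14.4384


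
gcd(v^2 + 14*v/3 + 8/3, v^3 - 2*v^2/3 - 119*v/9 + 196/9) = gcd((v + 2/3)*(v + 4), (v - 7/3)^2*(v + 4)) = v + 4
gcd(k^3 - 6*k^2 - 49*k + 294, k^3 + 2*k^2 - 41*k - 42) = k^2 + k - 42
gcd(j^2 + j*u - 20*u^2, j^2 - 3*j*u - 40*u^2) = j + 5*u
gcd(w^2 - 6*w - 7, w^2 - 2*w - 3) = w + 1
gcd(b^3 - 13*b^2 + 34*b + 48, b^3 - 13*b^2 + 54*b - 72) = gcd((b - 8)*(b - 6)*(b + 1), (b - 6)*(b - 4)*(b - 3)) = b - 6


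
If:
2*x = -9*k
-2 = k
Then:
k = -2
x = 9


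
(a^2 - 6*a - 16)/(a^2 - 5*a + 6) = (a^2 - 6*a - 16)/(a^2 - 5*a + 6)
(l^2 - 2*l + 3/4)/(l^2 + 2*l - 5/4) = (2*l - 3)/(2*l + 5)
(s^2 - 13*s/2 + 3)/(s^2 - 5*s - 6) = (s - 1/2)/(s + 1)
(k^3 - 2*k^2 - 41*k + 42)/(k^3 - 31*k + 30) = (k - 7)/(k - 5)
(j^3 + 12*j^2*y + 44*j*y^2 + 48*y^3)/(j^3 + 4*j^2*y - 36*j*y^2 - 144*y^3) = (-j - 2*y)/(-j + 6*y)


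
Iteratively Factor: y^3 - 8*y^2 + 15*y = (y - 3)*(y^2 - 5*y) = y*(y - 3)*(y - 5)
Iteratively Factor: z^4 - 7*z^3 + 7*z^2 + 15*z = (z - 5)*(z^3 - 2*z^2 - 3*z) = (z - 5)*(z + 1)*(z^2 - 3*z) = (z - 5)*(z - 3)*(z + 1)*(z)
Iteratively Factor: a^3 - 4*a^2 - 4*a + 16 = (a - 2)*(a^2 - 2*a - 8) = (a - 4)*(a - 2)*(a + 2)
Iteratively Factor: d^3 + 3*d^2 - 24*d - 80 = (d + 4)*(d^2 - d - 20) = (d - 5)*(d + 4)*(d + 4)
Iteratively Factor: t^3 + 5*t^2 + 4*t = (t)*(t^2 + 5*t + 4) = t*(t + 1)*(t + 4)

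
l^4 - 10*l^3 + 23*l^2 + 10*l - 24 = (l - 6)*(l - 4)*(l - 1)*(l + 1)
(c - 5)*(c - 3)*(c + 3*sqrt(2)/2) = c^3 - 8*c^2 + 3*sqrt(2)*c^2/2 - 12*sqrt(2)*c + 15*c + 45*sqrt(2)/2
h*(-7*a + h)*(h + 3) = -7*a*h^2 - 21*a*h + h^3 + 3*h^2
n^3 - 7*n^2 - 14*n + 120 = (n - 6)*(n - 5)*(n + 4)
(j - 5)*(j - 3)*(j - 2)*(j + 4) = j^4 - 6*j^3 - 9*j^2 + 94*j - 120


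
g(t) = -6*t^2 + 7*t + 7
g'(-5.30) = 70.60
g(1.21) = 6.69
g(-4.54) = -148.45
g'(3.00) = -29.00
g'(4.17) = -43.04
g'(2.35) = -21.20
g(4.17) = -68.14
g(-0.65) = -0.08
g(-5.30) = -198.64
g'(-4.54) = 61.48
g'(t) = 7 - 12*t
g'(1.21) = -7.52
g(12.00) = -773.00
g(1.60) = 2.84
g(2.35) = -9.69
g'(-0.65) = 14.80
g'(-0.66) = 14.92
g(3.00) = -26.00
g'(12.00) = -137.00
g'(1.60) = -12.20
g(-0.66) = -0.23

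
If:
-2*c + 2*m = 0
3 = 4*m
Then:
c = 3/4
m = 3/4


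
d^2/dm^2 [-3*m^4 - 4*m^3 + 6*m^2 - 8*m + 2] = -36*m^2 - 24*m + 12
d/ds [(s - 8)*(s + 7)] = 2*s - 1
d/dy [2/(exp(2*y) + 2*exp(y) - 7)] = -4*(exp(y) + 1)*exp(y)/(exp(2*y) + 2*exp(y) - 7)^2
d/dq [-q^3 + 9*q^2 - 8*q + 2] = -3*q^2 + 18*q - 8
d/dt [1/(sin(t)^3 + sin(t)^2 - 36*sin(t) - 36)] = (-3*sin(t)^2 - 2*sin(t) + 36)*cos(t)/(sin(t)^3 + sin(t)^2 - 36*sin(t) - 36)^2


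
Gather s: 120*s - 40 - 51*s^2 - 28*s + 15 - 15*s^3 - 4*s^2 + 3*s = -15*s^3 - 55*s^2 + 95*s - 25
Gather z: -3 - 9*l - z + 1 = -9*l - z - 2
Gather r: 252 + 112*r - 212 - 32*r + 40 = 80*r + 80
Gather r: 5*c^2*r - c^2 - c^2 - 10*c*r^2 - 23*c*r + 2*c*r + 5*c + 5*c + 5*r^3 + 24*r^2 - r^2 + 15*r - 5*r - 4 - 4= -2*c^2 + 10*c + 5*r^3 + r^2*(23 - 10*c) + r*(5*c^2 - 21*c + 10) - 8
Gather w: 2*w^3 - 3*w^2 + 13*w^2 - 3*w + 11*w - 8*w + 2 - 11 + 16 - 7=2*w^3 + 10*w^2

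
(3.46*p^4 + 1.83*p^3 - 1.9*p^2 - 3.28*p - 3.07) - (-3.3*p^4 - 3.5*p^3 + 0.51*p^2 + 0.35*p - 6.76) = 6.76*p^4 + 5.33*p^3 - 2.41*p^2 - 3.63*p + 3.69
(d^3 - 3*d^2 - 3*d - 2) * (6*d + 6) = 6*d^4 - 12*d^3 - 36*d^2 - 30*d - 12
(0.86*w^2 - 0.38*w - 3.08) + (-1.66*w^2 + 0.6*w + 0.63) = -0.8*w^2 + 0.22*w - 2.45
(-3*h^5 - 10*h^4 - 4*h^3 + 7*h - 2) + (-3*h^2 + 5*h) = -3*h^5 - 10*h^4 - 4*h^3 - 3*h^2 + 12*h - 2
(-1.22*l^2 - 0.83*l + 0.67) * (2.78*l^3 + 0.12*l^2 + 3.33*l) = -3.3916*l^5 - 2.4538*l^4 - 2.2996*l^3 - 2.6835*l^2 + 2.2311*l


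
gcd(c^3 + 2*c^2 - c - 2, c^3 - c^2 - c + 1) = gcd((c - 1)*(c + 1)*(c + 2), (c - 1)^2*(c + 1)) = c^2 - 1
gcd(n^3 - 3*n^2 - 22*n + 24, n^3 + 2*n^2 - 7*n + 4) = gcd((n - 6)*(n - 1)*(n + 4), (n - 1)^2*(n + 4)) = n^2 + 3*n - 4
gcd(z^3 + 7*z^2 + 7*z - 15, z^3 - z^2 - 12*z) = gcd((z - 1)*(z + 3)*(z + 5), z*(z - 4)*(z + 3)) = z + 3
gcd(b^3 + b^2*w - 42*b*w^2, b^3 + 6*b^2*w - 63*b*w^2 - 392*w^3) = b + 7*w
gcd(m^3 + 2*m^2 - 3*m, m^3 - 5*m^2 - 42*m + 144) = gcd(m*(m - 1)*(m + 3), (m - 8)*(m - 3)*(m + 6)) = 1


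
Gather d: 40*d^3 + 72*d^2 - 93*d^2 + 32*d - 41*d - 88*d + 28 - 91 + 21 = 40*d^3 - 21*d^2 - 97*d - 42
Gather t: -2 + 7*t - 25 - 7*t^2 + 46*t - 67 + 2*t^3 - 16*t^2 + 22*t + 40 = 2*t^3 - 23*t^2 + 75*t - 54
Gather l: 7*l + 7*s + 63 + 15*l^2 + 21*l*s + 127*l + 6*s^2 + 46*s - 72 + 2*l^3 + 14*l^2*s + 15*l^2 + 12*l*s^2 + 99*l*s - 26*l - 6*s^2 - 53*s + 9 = 2*l^3 + l^2*(14*s + 30) + l*(12*s^2 + 120*s + 108)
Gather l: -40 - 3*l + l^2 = l^2 - 3*l - 40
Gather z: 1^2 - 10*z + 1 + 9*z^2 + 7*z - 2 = 9*z^2 - 3*z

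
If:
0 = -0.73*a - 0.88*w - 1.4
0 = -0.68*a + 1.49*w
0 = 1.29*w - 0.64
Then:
No Solution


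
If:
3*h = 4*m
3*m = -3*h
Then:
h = 0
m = 0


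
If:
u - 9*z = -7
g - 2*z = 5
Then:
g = 2*z + 5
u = 9*z - 7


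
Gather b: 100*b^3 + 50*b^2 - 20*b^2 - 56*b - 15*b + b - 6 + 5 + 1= 100*b^3 + 30*b^2 - 70*b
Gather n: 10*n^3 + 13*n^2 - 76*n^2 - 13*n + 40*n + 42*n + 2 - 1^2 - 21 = 10*n^3 - 63*n^2 + 69*n - 20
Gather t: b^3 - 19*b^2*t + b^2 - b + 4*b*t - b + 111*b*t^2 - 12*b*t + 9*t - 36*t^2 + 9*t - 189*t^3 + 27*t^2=b^3 + b^2 - 2*b - 189*t^3 + t^2*(111*b - 9) + t*(-19*b^2 - 8*b + 18)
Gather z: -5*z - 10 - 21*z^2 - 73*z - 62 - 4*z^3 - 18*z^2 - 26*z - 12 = -4*z^3 - 39*z^2 - 104*z - 84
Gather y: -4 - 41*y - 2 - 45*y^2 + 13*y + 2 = -45*y^2 - 28*y - 4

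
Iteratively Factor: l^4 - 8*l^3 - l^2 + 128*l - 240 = (l - 5)*(l^3 - 3*l^2 - 16*l + 48) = (l - 5)*(l - 4)*(l^2 + l - 12) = (l - 5)*(l - 4)*(l + 4)*(l - 3)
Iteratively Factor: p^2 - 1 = (p + 1)*(p - 1)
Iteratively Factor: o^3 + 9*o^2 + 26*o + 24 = (o + 2)*(o^2 + 7*o + 12) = (o + 2)*(o + 3)*(o + 4)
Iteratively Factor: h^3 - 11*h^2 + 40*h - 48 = (h - 4)*(h^2 - 7*h + 12) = (h - 4)^2*(h - 3)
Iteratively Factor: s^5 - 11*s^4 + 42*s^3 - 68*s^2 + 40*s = (s - 2)*(s^4 - 9*s^3 + 24*s^2 - 20*s) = s*(s - 2)*(s^3 - 9*s^2 + 24*s - 20) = s*(s - 2)^2*(s^2 - 7*s + 10) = s*(s - 5)*(s - 2)^2*(s - 2)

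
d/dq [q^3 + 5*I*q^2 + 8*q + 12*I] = 3*q^2 + 10*I*q + 8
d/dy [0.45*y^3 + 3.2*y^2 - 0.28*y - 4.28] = 1.35*y^2 + 6.4*y - 0.28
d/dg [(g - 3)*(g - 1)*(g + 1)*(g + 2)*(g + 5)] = 5*g^4 + 16*g^3 - 36*g^2 - 68*g + 11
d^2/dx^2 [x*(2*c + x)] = 2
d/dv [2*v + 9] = 2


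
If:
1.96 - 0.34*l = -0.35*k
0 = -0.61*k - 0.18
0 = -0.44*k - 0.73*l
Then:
No Solution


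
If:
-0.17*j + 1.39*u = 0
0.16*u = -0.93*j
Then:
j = 0.00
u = 0.00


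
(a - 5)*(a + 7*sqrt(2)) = a^2 - 5*a + 7*sqrt(2)*a - 35*sqrt(2)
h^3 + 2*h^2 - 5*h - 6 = (h - 2)*(h + 1)*(h + 3)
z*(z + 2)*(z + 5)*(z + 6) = z^4 + 13*z^3 + 52*z^2 + 60*z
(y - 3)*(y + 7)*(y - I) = y^3 + 4*y^2 - I*y^2 - 21*y - 4*I*y + 21*I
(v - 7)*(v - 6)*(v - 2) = v^3 - 15*v^2 + 68*v - 84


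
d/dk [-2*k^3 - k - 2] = -6*k^2 - 1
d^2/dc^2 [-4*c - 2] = 0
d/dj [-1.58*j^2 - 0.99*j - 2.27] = -3.16*j - 0.99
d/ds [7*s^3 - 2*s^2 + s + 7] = 21*s^2 - 4*s + 1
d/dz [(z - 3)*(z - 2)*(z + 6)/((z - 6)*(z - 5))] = (z^4 - 22*z^3 + 103*z^2 - 12*z - 324)/(z^4 - 22*z^3 + 181*z^2 - 660*z + 900)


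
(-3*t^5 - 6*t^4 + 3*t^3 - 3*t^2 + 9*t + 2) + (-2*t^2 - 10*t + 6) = -3*t^5 - 6*t^4 + 3*t^3 - 5*t^2 - t + 8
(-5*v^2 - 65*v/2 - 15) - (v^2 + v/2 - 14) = -6*v^2 - 33*v - 1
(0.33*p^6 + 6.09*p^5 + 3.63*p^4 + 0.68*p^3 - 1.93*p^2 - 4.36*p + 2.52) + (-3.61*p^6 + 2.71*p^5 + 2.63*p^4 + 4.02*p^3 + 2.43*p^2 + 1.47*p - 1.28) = -3.28*p^6 + 8.8*p^5 + 6.26*p^4 + 4.7*p^3 + 0.5*p^2 - 2.89*p + 1.24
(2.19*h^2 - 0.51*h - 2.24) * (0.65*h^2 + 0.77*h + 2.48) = 1.4235*h^4 + 1.3548*h^3 + 3.5825*h^2 - 2.9896*h - 5.5552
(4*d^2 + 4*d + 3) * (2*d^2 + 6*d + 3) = 8*d^4 + 32*d^3 + 42*d^2 + 30*d + 9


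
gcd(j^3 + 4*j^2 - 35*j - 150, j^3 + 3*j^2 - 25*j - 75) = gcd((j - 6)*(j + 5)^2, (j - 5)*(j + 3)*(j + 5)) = j + 5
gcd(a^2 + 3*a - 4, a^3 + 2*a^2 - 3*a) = a - 1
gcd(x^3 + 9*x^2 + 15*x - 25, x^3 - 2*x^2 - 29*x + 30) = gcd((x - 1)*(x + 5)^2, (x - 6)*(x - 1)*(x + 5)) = x^2 + 4*x - 5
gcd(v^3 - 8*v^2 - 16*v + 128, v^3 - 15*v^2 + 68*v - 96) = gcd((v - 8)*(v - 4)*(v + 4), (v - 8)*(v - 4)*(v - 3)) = v^2 - 12*v + 32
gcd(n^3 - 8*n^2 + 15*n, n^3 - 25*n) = n^2 - 5*n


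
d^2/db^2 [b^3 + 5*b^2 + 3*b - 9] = 6*b + 10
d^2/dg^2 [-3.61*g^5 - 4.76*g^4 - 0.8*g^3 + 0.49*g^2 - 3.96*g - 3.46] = -72.2*g^3 - 57.12*g^2 - 4.8*g + 0.98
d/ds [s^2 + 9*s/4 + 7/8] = 2*s + 9/4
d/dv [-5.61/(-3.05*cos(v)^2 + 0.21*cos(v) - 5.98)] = (34.221*cos(v) - 1.1781)*sin(v)/(3.05*cos(v)^2 - 0.21*cos(v) + 5.98)^2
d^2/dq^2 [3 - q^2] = -2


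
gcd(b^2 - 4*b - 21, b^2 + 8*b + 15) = b + 3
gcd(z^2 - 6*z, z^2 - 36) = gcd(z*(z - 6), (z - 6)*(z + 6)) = z - 6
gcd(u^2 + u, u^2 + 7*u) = u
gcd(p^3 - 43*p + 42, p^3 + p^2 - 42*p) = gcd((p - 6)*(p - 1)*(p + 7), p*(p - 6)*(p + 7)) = p^2 + p - 42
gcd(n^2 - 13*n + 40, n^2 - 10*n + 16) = n - 8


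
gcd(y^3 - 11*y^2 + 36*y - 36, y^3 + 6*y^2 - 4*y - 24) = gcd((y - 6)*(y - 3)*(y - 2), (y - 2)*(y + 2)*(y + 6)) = y - 2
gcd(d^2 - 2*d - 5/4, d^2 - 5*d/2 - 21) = 1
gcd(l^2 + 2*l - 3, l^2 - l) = l - 1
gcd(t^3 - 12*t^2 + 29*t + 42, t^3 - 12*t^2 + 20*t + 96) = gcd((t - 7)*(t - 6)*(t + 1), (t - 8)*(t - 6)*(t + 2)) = t - 6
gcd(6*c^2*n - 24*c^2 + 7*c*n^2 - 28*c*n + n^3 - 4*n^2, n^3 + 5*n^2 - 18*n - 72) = n - 4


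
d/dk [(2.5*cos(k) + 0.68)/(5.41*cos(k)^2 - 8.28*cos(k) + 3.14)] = (13.525*cos(k)^2 + 7.3576*cos(k) - 13.4804)*sin(k)/(29.2681*cos(k)^4 - 89.5896*cos(k)^3 + 102.5332*cos(k)^2 - 51.9984*cos(k) + 9.8596)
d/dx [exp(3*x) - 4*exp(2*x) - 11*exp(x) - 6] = (3*exp(2*x) - 8*exp(x) - 11)*exp(x)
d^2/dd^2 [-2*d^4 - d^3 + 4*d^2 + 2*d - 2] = -24*d^2 - 6*d + 8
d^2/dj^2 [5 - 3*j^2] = -6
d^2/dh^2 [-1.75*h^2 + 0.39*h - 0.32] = -3.50000000000000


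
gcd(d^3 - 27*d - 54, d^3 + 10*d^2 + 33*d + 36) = d^2 + 6*d + 9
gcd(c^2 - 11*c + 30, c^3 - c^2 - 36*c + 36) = c - 6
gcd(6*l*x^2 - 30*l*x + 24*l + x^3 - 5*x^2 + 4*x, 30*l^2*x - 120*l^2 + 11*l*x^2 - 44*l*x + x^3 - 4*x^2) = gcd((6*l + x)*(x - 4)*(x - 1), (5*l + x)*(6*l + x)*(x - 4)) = 6*l*x - 24*l + x^2 - 4*x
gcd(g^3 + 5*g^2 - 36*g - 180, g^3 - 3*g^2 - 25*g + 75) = g + 5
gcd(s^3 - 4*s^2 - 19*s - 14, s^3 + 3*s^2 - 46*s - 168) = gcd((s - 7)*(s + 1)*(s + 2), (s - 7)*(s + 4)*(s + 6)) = s - 7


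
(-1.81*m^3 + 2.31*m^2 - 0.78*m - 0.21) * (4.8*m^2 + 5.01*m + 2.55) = -8.688*m^5 + 2.0199*m^4 + 3.2136*m^3 + 0.974699999999999*m^2 - 3.0411*m - 0.5355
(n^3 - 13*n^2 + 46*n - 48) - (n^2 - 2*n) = n^3 - 14*n^2 + 48*n - 48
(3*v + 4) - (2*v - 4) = v + 8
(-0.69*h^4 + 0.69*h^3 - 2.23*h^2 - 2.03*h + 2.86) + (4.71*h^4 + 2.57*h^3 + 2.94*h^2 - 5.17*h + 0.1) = 4.02*h^4 + 3.26*h^3 + 0.71*h^2 - 7.2*h + 2.96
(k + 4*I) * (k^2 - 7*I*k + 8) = k^3 - 3*I*k^2 + 36*k + 32*I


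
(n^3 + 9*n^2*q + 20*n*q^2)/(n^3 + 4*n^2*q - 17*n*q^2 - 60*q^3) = n*(-n - 4*q)/(-n^2 + n*q + 12*q^2)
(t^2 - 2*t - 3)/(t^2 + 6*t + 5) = (t - 3)/(t + 5)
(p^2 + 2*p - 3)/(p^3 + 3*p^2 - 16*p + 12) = (p + 3)/(p^2 + 4*p - 12)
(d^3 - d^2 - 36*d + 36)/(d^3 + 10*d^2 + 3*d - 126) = (d^2 - 7*d + 6)/(d^2 + 4*d - 21)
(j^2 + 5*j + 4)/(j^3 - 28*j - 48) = (j + 1)/(j^2 - 4*j - 12)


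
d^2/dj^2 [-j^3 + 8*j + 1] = -6*j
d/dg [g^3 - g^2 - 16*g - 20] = 3*g^2 - 2*g - 16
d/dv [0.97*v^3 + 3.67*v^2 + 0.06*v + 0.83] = 2.91*v^2 + 7.34*v + 0.06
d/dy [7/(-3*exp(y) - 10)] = 21*exp(y)/(3*exp(y) + 10)^2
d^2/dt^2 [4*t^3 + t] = 24*t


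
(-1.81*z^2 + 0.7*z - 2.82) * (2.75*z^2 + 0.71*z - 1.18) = -4.9775*z^4 + 0.6399*z^3 - 5.1222*z^2 - 2.8282*z + 3.3276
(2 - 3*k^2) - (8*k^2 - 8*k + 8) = -11*k^2 + 8*k - 6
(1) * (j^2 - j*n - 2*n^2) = j^2 - j*n - 2*n^2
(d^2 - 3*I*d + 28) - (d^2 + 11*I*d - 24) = -14*I*d + 52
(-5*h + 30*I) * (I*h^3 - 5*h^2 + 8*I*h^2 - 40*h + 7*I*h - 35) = -5*I*h^4 - 5*h^3 - 40*I*h^3 - 40*h^2 - 185*I*h^2 - 35*h - 1200*I*h - 1050*I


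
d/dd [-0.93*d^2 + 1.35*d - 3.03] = 1.35 - 1.86*d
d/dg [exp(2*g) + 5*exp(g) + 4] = (2*exp(g) + 5)*exp(g)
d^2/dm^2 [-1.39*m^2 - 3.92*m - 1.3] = -2.78000000000000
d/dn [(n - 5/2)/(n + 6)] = 17/(2*(n + 6)^2)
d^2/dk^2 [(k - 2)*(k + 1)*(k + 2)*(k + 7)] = 12*k^2 + 48*k + 6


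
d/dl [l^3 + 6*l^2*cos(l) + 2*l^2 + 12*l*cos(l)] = -6*l^2*sin(l) + 3*l^2 + 12*sqrt(2)*l*cos(l + pi/4) + 4*l + 12*cos(l)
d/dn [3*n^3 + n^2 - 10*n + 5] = 9*n^2 + 2*n - 10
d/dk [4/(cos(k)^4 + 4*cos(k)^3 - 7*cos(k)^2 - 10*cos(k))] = 8*(2*cos(k)^3 + 6*cos(k)^2 - 7*cos(k) - 5)*sin(k)/((cos(k)^3 + 4*cos(k)^2 - 7*cos(k) - 10)^2*cos(k)^2)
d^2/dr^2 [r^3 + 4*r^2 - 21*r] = 6*r + 8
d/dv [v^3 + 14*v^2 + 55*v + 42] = 3*v^2 + 28*v + 55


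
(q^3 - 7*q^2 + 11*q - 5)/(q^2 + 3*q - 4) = (q^2 - 6*q + 5)/(q + 4)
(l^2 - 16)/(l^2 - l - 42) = (16 - l^2)/(-l^2 + l + 42)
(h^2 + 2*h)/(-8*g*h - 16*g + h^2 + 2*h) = -h/(8*g - h)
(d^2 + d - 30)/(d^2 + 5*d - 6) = (d - 5)/(d - 1)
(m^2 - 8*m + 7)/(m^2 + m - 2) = (m - 7)/(m + 2)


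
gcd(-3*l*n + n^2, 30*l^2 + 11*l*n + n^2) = 1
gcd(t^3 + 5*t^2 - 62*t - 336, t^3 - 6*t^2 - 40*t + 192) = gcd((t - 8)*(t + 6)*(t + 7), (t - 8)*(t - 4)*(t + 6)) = t^2 - 2*t - 48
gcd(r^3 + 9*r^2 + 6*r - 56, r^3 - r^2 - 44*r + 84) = r^2 + 5*r - 14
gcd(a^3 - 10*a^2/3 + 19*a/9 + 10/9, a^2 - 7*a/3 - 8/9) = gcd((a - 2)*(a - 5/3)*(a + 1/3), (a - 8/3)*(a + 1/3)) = a + 1/3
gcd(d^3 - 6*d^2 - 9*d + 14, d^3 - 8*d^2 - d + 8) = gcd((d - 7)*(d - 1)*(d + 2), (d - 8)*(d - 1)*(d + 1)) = d - 1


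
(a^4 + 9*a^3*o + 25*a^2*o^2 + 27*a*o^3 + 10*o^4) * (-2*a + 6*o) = -2*a^5 - 12*a^4*o + 4*a^3*o^2 + 96*a^2*o^3 + 142*a*o^4 + 60*o^5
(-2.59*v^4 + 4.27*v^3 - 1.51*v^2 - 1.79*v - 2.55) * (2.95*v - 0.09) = -7.6405*v^5 + 12.8296*v^4 - 4.8388*v^3 - 5.1446*v^2 - 7.3614*v + 0.2295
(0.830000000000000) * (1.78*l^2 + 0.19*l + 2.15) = 1.4774*l^2 + 0.1577*l + 1.7845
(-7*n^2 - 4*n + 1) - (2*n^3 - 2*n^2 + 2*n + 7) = -2*n^3 - 5*n^2 - 6*n - 6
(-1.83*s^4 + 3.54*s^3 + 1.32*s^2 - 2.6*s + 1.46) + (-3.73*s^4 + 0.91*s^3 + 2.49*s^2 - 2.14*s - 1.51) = -5.56*s^4 + 4.45*s^3 + 3.81*s^2 - 4.74*s - 0.05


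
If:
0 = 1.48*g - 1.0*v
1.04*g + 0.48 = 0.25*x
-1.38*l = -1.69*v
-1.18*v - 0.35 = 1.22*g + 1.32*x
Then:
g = -0.34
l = -0.62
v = -0.50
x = 0.50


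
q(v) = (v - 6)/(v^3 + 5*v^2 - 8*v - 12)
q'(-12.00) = 0.01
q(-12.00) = 0.02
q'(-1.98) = -0.46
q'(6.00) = 0.00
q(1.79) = 0.92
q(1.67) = 0.64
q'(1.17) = 0.15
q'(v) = (v - 6)*(-3*v^2 - 10*v + 8)/(v^3 + 5*v^2 - 8*v - 12)^2 + 1/(v^3 + 5*v^2 - 8*v - 12) = (v^3 + 5*v^2 - 8*v - (v - 6)*(3*v^2 + 10*v - 8) - 12)/(v^3 + 5*v^2 - 8*v - 12)^2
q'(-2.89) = -0.09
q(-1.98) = -0.51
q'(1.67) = 1.47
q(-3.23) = -0.29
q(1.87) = 1.41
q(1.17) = 0.37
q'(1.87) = 9.81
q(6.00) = 0.00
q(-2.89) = -0.31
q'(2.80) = 0.23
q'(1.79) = 3.72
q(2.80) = -0.12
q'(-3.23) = -0.05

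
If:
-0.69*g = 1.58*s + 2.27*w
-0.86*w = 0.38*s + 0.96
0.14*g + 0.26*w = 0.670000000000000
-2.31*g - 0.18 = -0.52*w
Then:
No Solution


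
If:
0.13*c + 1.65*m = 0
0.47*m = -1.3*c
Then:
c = 0.00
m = 0.00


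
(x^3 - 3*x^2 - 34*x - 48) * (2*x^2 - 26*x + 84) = 2*x^5 - 32*x^4 + 94*x^3 + 536*x^2 - 1608*x - 4032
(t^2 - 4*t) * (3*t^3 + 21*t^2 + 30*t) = 3*t^5 + 9*t^4 - 54*t^3 - 120*t^2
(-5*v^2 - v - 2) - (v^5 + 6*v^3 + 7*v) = -v^5 - 6*v^3 - 5*v^2 - 8*v - 2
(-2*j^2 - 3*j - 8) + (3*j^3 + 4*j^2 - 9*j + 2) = 3*j^3 + 2*j^2 - 12*j - 6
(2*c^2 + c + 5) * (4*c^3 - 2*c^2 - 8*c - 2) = 8*c^5 + 2*c^3 - 22*c^2 - 42*c - 10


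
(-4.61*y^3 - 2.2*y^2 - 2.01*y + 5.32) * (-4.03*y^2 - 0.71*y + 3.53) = 18.5783*y^5 + 12.1391*y^4 - 6.611*y^3 - 27.7785*y^2 - 10.8725*y + 18.7796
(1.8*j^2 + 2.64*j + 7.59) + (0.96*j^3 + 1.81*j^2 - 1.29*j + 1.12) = 0.96*j^3 + 3.61*j^2 + 1.35*j + 8.71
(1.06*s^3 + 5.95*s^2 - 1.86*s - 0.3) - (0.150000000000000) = 1.06*s^3 + 5.95*s^2 - 1.86*s - 0.45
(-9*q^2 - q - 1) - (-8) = -9*q^2 - q + 7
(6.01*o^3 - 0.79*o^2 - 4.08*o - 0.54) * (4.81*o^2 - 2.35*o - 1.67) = 28.9081*o^5 - 17.9234*o^4 - 27.805*o^3 + 8.3099*o^2 + 8.0826*o + 0.9018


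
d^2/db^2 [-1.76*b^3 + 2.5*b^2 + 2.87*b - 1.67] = 5.0 - 10.56*b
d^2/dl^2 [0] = 0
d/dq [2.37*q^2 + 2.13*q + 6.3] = 4.74*q + 2.13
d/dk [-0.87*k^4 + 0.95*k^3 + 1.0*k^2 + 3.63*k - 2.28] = -3.48*k^3 + 2.85*k^2 + 2.0*k + 3.63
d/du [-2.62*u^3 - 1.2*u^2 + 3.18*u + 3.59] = -7.86*u^2 - 2.4*u + 3.18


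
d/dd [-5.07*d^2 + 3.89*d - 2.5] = 3.89 - 10.14*d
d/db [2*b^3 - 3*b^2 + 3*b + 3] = 6*b^2 - 6*b + 3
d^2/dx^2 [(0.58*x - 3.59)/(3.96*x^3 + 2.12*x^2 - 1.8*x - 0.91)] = (54.571968*x^5 - 646.348032*x^4 - 468.738304*x^3 + 81.8088*x^2 + 11.288712*x - 39.014936)/(62.099136*x^9 + 99.734976*x^8 - 31.287168*x^7 - 123.9508*x^6 - 31.616352*x^5 + 47.255568*x^4 + 24.841188*x^3 - 3.578484*x^2 - 4.47174*x - 0.753571)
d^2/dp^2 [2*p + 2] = 0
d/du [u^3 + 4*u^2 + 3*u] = 3*u^2 + 8*u + 3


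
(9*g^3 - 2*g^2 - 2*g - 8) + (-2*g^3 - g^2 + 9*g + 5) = 7*g^3 - 3*g^2 + 7*g - 3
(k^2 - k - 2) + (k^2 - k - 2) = 2*k^2 - 2*k - 4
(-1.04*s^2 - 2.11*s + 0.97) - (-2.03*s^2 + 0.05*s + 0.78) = 0.99*s^2 - 2.16*s + 0.19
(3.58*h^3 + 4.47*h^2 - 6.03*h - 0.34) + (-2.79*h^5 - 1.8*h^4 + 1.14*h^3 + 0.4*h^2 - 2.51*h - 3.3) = -2.79*h^5 - 1.8*h^4 + 4.72*h^3 + 4.87*h^2 - 8.54*h - 3.64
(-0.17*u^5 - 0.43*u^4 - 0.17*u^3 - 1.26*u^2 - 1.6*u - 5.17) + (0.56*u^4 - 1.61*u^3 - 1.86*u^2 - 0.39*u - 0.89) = -0.17*u^5 + 0.13*u^4 - 1.78*u^3 - 3.12*u^2 - 1.99*u - 6.06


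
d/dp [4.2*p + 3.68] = 4.20000000000000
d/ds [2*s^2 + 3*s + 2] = 4*s + 3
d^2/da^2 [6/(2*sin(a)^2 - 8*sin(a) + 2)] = 6*(-2*sin(a)^4 + 6*sin(a)^3 - 3*sin(a)^2 - 14*sin(a) + 15)/(sin(a)^2 - 4*sin(a) + 1)^3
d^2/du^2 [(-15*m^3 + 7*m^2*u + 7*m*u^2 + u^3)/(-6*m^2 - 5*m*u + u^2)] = m^2*(-846*m^3 + 918*m^2*u + 342*m*u^2 + 146*u^3)/(-216*m^6 - 540*m^5*u - 342*m^4*u^2 + 55*m^3*u^3 + 57*m^2*u^4 - 15*m*u^5 + u^6)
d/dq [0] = 0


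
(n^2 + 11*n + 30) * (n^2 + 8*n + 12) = n^4 + 19*n^3 + 130*n^2 + 372*n + 360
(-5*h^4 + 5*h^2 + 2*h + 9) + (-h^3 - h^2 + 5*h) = -5*h^4 - h^3 + 4*h^2 + 7*h + 9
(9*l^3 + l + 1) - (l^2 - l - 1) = 9*l^3 - l^2 + 2*l + 2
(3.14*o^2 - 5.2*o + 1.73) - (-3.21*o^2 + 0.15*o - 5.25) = 6.35*o^2 - 5.35*o + 6.98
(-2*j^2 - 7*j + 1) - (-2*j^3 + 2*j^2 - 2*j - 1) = 2*j^3 - 4*j^2 - 5*j + 2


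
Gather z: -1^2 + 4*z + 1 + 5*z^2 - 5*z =5*z^2 - z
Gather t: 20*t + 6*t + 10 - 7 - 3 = 26*t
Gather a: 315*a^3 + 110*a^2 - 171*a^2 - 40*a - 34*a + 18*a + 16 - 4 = 315*a^3 - 61*a^2 - 56*a + 12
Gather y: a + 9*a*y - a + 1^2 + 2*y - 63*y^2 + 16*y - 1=-63*y^2 + y*(9*a + 18)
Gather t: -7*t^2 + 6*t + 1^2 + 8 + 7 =-7*t^2 + 6*t + 16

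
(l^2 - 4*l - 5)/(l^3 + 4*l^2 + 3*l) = (l - 5)/(l*(l + 3))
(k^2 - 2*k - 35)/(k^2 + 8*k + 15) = (k - 7)/(k + 3)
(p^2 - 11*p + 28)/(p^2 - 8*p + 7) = (p - 4)/(p - 1)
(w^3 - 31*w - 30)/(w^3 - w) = (w^2 - w - 30)/(w*(w - 1))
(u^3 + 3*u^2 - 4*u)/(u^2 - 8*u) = (u^2 + 3*u - 4)/(u - 8)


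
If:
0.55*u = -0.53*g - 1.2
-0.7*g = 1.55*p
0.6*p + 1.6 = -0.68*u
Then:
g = 0.13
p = -0.06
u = -2.30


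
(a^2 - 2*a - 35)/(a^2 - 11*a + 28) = (a + 5)/(a - 4)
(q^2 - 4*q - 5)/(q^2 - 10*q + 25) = (q + 1)/(q - 5)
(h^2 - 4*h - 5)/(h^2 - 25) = (h + 1)/(h + 5)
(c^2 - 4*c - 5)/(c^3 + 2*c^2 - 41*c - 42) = (c - 5)/(c^2 + c - 42)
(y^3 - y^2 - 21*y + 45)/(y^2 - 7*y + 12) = (y^2 + 2*y - 15)/(y - 4)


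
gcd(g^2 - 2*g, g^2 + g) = g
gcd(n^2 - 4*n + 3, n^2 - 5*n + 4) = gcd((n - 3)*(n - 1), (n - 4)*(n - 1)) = n - 1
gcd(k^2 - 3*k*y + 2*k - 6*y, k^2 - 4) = k + 2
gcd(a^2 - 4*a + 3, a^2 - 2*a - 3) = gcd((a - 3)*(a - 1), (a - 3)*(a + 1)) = a - 3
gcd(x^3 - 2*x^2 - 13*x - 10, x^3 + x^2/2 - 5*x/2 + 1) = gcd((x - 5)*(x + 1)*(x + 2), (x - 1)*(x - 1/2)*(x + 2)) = x + 2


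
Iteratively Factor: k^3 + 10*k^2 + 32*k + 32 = (k + 4)*(k^2 + 6*k + 8) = (k + 4)^2*(k + 2)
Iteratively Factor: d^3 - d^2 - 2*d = (d + 1)*(d^2 - 2*d) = (d - 2)*(d + 1)*(d)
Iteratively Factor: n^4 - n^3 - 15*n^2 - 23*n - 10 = (n + 1)*(n^3 - 2*n^2 - 13*n - 10) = (n + 1)^2*(n^2 - 3*n - 10) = (n + 1)^2*(n + 2)*(n - 5)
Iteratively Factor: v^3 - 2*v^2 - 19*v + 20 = (v - 5)*(v^2 + 3*v - 4) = (v - 5)*(v - 1)*(v + 4)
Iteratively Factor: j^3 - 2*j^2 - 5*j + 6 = (j - 3)*(j^2 + j - 2) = (j - 3)*(j - 1)*(j + 2)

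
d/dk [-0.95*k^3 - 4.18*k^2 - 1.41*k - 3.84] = -2.85*k^2 - 8.36*k - 1.41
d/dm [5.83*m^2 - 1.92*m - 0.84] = 11.66*m - 1.92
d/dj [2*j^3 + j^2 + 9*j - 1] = 6*j^2 + 2*j + 9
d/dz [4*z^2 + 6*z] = 8*z + 6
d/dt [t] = 1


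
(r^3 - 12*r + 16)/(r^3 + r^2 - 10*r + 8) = (r - 2)/(r - 1)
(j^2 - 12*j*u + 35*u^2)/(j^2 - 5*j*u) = (j - 7*u)/j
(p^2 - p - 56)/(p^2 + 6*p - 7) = (p - 8)/(p - 1)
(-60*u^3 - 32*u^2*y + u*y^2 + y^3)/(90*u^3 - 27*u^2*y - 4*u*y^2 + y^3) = (2*u + y)/(-3*u + y)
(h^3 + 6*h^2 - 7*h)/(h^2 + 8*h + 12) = h*(h^2 + 6*h - 7)/(h^2 + 8*h + 12)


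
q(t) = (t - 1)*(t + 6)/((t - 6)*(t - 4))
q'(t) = (t - 1)/((t - 6)*(t - 4)) + (t + 6)/((t - 6)*(t - 4)) - (t - 1)*(t + 6)/((t - 6)*(t - 4)^2) - (t - 1)*(t + 6)/((t - 6)^2*(t - 4)) = 15*(-t^2 + 4*t + 4)/(t^4 - 20*t^3 + 148*t^2 - 480*t + 576)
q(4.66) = -44.12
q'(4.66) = 17.73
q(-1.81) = -0.26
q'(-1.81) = -0.05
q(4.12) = -139.96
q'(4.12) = 1033.18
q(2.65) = 3.16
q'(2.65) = 5.56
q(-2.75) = -0.21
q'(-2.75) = -0.06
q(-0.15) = -0.26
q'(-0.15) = 0.08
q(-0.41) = -0.28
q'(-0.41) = 0.04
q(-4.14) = -0.12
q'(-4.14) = -0.07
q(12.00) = 4.12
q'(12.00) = -0.60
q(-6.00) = 0.00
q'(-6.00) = -0.06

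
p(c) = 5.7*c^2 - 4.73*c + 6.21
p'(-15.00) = -175.73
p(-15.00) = 1359.66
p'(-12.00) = -141.53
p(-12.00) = 883.77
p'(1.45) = 11.80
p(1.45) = 11.34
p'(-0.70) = -12.71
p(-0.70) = 12.31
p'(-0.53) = -10.77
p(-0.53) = 10.32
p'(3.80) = 38.59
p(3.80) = 70.54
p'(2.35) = 22.06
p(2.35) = 26.57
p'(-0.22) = -7.24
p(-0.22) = 7.53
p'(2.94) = 28.79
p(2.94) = 41.57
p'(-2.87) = -37.45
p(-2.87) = 66.74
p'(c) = 11.4*c - 4.73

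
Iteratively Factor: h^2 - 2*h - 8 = (h + 2)*(h - 4)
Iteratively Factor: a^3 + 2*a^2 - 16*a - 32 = (a + 2)*(a^2 - 16) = (a - 4)*(a + 2)*(a + 4)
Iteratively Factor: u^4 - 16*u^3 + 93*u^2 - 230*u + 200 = (u - 5)*(u^3 - 11*u^2 + 38*u - 40) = (u - 5)^2*(u^2 - 6*u + 8) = (u - 5)^2*(u - 2)*(u - 4)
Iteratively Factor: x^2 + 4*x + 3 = (x + 1)*(x + 3)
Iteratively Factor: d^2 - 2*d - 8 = (d - 4)*(d + 2)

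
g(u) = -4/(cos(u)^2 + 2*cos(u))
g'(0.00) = 0.00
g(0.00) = -1.33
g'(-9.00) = 0.30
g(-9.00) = 4.03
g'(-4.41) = -20.87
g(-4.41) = 7.89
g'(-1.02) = 5.95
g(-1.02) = -3.03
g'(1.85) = -24.67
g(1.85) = 8.42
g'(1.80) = -37.11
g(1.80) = 9.93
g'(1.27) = -21.40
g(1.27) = -5.88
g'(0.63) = -1.66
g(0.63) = -1.76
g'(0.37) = -0.75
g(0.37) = -1.46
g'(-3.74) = -0.83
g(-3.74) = 4.12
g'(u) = -4*(2*sin(u)*cos(u) + 2*sin(u))/(cos(u)^2 + 2*cos(u))^2 = -(8*sin(u)/cos(u)^2 + 8*tan(u))/(cos(u) + 2)^2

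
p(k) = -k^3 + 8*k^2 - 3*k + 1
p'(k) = -3*k^2 + 16*k - 3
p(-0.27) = 2.41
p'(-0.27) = -7.54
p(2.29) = 24.07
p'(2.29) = 17.91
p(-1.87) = 41.12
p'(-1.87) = -43.41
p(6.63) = 41.33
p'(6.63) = -28.79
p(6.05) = 54.22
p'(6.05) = -16.01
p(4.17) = 55.09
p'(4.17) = 11.55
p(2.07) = 20.20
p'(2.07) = 17.27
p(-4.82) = 313.30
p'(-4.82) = -149.82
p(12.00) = -611.00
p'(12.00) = -243.00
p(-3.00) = 109.00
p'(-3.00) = -78.00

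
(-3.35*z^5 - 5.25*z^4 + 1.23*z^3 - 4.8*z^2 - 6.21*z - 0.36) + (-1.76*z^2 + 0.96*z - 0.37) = -3.35*z^5 - 5.25*z^4 + 1.23*z^3 - 6.56*z^2 - 5.25*z - 0.73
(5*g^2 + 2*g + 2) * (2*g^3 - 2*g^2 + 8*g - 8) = 10*g^5 - 6*g^4 + 40*g^3 - 28*g^2 - 16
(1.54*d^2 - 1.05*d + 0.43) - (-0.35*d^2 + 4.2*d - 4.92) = 1.89*d^2 - 5.25*d + 5.35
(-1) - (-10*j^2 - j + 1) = 10*j^2 + j - 2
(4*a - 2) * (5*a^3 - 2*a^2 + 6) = 20*a^4 - 18*a^3 + 4*a^2 + 24*a - 12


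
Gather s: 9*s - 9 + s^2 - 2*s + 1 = s^2 + 7*s - 8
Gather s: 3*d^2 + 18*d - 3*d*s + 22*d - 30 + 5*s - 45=3*d^2 + 40*d + s*(5 - 3*d) - 75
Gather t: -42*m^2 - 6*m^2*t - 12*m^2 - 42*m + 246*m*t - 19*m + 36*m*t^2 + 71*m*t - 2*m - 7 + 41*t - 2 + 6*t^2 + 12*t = -54*m^2 - 63*m + t^2*(36*m + 6) + t*(-6*m^2 + 317*m + 53) - 9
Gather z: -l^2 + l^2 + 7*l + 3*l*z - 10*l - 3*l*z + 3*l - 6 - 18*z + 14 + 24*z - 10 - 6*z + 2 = 0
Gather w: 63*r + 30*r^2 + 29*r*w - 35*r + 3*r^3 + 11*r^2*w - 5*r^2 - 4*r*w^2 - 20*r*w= 3*r^3 + 25*r^2 - 4*r*w^2 + 28*r + w*(11*r^2 + 9*r)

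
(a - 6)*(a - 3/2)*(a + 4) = a^3 - 7*a^2/2 - 21*a + 36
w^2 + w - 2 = (w - 1)*(w + 2)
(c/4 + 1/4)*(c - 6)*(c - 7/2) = c^3/4 - 17*c^2/8 + 23*c/8 + 21/4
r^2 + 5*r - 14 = (r - 2)*(r + 7)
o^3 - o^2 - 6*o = o*(o - 3)*(o + 2)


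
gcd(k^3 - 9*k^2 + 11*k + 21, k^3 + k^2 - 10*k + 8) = 1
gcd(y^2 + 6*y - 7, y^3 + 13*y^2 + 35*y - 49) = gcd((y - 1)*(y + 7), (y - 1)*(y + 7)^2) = y^2 + 6*y - 7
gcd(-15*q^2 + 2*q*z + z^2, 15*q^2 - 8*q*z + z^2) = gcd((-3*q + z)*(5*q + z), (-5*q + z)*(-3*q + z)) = -3*q + z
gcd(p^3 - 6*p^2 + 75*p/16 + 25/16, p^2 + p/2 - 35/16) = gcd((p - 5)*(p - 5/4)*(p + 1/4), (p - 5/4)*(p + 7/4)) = p - 5/4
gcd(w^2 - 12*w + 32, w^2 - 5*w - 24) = w - 8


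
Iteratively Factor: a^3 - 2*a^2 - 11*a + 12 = (a + 3)*(a^2 - 5*a + 4) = (a - 1)*(a + 3)*(a - 4)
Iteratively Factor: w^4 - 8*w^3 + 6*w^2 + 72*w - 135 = (w + 3)*(w^3 - 11*w^2 + 39*w - 45) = (w - 3)*(w + 3)*(w^2 - 8*w + 15) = (w - 5)*(w - 3)*(w + 3)*(w - 3)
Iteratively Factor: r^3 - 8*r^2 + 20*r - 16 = (r - 2)*(r^2 - 6*r + 8) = (r - 4)*(r - 2)*(r - 2)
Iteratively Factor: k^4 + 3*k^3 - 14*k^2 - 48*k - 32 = (k + 1)*(k^3 + 2*k^2 - 16*k - 32) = (k + 1)*(k + 4)*(k^2 - 2*k - 8) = (k + 1)*(k + 2)*(k + 4)*(k - 4)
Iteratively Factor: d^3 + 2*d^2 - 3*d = (d - 1)*(d^2 + 3*d) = d*(d - 1)*(d + 3)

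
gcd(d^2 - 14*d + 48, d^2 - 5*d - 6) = d - 6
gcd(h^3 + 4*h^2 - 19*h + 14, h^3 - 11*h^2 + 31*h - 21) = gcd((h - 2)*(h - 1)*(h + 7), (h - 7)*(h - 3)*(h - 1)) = h - 1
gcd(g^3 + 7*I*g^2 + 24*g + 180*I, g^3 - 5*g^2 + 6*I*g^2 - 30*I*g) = g + 6*I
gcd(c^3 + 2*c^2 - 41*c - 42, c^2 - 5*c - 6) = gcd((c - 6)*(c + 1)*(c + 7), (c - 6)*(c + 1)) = c^2 - 5*c - 6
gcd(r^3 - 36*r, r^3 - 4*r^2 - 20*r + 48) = r - 6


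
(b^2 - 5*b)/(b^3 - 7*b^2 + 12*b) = (b - 5)/(b^2 - 7*b + 12)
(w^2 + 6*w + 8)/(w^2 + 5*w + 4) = (w + 2)/(w + 1)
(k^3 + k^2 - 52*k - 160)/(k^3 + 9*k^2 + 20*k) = (k - 8)/k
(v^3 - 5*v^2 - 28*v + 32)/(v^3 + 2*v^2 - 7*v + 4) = (v - 8)/(v - 1)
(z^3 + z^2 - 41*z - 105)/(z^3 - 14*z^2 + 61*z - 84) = (z^2 + 8*z + 15)/(z^2 - 7*z + 12)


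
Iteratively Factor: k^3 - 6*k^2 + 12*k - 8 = (k - 2)*(k^2 - 4*k + 4) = (k - 2)^2*(k - 2)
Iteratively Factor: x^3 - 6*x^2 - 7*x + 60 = (x - 5)*(x^2 - x - 12) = (x - 5)*(x - 4)*(x + 3)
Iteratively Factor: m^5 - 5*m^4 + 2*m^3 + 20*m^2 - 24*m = (m + 2)*(m^4 - 7*m^3 + 16*m^2 - 12*m) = (m - 2)*(m + 2)*(m^3 - 5*m^2 + 6*m) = m*(m - 2)*(m + 2)*(m^2 - 5*m + 6) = m*(m - 2)^2*(m + 2)*(m - 3)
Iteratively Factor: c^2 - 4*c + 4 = (c - 2)*(c - 2)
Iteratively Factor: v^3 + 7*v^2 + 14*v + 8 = (v + 1)*(v^2 + 6*v + 8) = (v + 1)*(v + 4)*(v + 2)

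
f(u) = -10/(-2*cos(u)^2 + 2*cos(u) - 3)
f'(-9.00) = 0.55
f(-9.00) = 1.54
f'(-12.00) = 0.99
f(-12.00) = 3.65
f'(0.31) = 0.65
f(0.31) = 3.44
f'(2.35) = -1.18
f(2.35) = 1.85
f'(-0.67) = -1.00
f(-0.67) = 3.76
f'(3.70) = 0.76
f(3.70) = 1.63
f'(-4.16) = -1.65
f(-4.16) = 2.17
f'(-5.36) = 0.52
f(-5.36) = 3.97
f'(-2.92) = 0.28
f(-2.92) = 1.46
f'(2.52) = -0.86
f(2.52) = 1.68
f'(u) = -10*(-4*sin(u)*cos(u) + 2*sin(u))/(-2*cos(u)^2 + 2*cos(u) - 3)^2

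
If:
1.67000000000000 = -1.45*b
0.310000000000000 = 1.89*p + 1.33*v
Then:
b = -1.15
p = 0.164021164021164 - 0.703703703703704*v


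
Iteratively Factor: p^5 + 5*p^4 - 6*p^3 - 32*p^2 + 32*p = (p + 4)*(p^4 + p^3 - 10*p^2 + 8*p) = (p - 2)*(p + 4)*(p^3 + 3*p^2 - 4*p) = (p - 2)*(p - 1)*(p + 4)*(p^2 + 4*p) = (p - 2)*(p - 1)*(p + 4)^2*(p)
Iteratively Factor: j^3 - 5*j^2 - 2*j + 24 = (j + 2)*(j^2 - 7*j + 12) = (j - 4)*(j + 2)*(j - 3)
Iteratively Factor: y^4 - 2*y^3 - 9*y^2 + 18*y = (y - 3)*(y^3 + y^2 - 6*y) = y*(y - 3)*(y^2 + y - 6) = y*(y - 3)*(y + 3)*(y - 2)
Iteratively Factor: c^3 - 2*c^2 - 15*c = (c - 5)*(c^2 + 3*c) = c*(c - 5)*(c + 3)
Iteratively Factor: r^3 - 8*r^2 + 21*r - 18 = (r - 2)*(r^2 - 6*r + 9) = (r - 3)*(r - 2)*(r - 3)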